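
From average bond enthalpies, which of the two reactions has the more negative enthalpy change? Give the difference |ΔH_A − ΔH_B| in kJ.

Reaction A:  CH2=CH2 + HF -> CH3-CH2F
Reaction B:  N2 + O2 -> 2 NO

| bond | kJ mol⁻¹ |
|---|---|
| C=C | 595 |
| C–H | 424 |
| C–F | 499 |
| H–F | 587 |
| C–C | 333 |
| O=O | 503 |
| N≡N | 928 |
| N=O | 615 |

Reaction A:
  Bonds broken (reactants):
    C–H: 4 × 424 = 1696
    C=C: 1 × 595 = 595
    H–F: 1 × 587 = 587
    Σ(broken) = 2878 kJ
  Bonds formed (products):
    C–C: 1 × 333 = 333
    C–F: 1 × 499 = 499
    C–H: 5 × 424 = 2120
    Σ(formed) = 2952 kJ
  ΔH_A = 2878 − 2952 = −74 kJ
Reaction B:
  Bonds broken (reactants):
    N≡N: 1 × 928 = 928
    O=O: 1 × 503 = 503
    Σ(broken) = 1431 kJ
  Bonds formed (products):
    N=O: 2 × 615 = 1230
    Σ(formed) = 1230 kJ
  ΔH_B = 1431 − 1230 = +201 kJ
ΔH_A − ΔH_B = −275 kJ, so reaction A has the more negative ΔH; |ΔH_A − ΔH_B| = 275 kJ.

Reaction A, by 275 kJ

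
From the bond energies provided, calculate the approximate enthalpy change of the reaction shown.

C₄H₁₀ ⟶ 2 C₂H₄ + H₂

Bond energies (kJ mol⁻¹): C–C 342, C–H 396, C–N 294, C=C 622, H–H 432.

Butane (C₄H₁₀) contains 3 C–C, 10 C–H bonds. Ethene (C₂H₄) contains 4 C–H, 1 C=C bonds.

ΔH ≈ +142 kJ

Bonds broken (reactants):
  C–C: 3 × 342 = 1026
  C–H: 10 × 396 = 3960
  Σ(broken) = 4986 kJ
Bonds formed (products):
  C–H: 8 × 396 = 3168
  C=C: 2 × 622 = 1244
  H–H: 1 × 432 = 432
  Σ(formed) = 4844 kJ
ΔH = Σ(broken) − Σ(formed) = 4986 − 4844 = +142 kJ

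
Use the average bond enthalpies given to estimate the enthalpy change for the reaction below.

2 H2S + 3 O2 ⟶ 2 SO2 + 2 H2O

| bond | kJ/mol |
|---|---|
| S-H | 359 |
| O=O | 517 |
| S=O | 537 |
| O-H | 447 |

Bonds broken (reactants):
  O=O: 3 × 517 = 1551
  S-H: 4 × 359 = 1436
  Σ(broken) = 2987 kJ
Bonds formed (products):
  O-H: 4 × 447 = 1788
  S=O: 4 × 537 = 2148
  Σ(formed) = 3936 kJ
ΔH = Σ(broken) − Σ(formed) = 2987 − 3936 = −949 kJ

ΔH ≈ −949 kJ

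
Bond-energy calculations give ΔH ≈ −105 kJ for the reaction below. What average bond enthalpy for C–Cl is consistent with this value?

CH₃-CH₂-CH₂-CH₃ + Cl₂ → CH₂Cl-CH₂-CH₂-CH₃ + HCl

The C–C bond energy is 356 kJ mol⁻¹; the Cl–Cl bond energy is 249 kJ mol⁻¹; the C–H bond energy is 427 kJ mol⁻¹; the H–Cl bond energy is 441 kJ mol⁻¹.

D(C–Cl) ≈ 340 kJ/mol

Let D be the C–Cl bond energy.
Σ(broken) = 3×356 + 10×427 + 1×249 = 5587
Σ(formed) = 3×356 + 1×D + 9×427 + 1×441 = 5352 + D
ΔH = Σ(broken) − Σ(formed) = (5587) − (5352 + D) = +235 − D
Setting this equal to −105 kJ gives D = 340 kJ/mol.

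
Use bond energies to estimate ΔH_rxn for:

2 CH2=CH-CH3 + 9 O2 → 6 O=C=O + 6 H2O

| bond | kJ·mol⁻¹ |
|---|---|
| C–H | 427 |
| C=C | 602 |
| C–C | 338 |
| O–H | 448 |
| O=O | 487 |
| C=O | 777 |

Bonds broken (reactants):
  C–C: 2 × 338 = 676
  C–H: 12 × 427 = 5124
  C=C: 2 × 602 = 1204
  O=O: 9 × 487 = 4383
  Σ(broken) = 11387 kJ
Bonds formed (products):
  C=O: 12 × 777 = 9324
  O–H: 12 × 448 = 5376
  Σ(formed) = 14700 kJ
ΔH = Σ(broken) − Σ(formed) = 11387 − 14700 = −3313 kJ

ΔH ≈ −3313 kJ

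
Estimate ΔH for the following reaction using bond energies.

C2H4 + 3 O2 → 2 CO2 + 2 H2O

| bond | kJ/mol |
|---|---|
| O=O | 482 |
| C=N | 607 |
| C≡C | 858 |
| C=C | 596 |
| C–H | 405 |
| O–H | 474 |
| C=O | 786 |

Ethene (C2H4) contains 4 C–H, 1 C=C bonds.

ΔH ≈ −1378 kJ

Bonds broken (reactants):
  C–H: 4 × 405 = 1620
  C=C: 1 × 596 = 596
  O=O: 3 × 482 = 1446
  Σ(broken) = 3662 kJ
Bonds formed (products):
  C=O: 4 × 786 = 3144
  O–H: 4 × 474 = 1896
  Σ(formed) = 5040 kJ
ΔH = Σ(broken) − Σ(formed) = 3662 − 5040 = −1378 kJ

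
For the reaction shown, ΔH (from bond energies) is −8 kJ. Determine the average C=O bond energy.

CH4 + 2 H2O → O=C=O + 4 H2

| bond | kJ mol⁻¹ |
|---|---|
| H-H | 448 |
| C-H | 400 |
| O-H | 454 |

D(C=O) ≈ 816 kJ/mol

Let D be the C=O bond energy.
Σ(broken) = 4×400 + 4×454 = 3416
Σ(formed) = 2×D + 4×448 = 1792 + 2D
ΔH = Σ(broken) − Σ(formed) = (3416) − (1792 + 2D) = +1624 − 2D
Setting this equal to −8 kJ gives 2D = 1632, so D = 816 kJ/mol.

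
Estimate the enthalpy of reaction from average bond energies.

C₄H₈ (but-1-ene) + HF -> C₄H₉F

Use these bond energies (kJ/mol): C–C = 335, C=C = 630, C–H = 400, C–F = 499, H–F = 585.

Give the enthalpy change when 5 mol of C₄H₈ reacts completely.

ΔH = −95 kJ

Bonds broken (reactants):
  C–C: 2 × 335 = 670
  C–H: 8 × 400 = 3200
  C=C: 1 × 630 = 630
  H–F: 1 × 585 = 585
  Σ(broken) = 5085 kJ
Bonds formed (products):
  C–C: 3 × 335 = 1005
  C–F: 1 × 499 = 499
  C–H: 9 × 400 = 3600
  Σ(formed) = 5104 kJ
ΔH = Σ(broken) − Σ(formed) = 5085 − 5104 = −19 kJ
For 5× the reaction as written: 5 × (−19) = −95 kJ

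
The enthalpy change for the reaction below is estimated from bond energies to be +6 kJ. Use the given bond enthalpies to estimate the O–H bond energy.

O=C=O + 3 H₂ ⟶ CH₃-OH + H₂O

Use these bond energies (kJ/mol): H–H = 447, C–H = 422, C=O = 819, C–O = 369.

Let D be the O–H bond energy.
Σ(broken) = 2×819 + 3×447 = 2979
Σ(formed) = 3×422 + 1×369 + 3×D = 1635 + 3D
ΔH = Σ(broken) − Σ(formed) = (2979) − (1635 + 3D) = +1344 − 3D
Setting this equal to +6 kJ gives 3D = 1338, so D = 446 kJ/mol.

D(O–H) ≈ 446 kJ/mol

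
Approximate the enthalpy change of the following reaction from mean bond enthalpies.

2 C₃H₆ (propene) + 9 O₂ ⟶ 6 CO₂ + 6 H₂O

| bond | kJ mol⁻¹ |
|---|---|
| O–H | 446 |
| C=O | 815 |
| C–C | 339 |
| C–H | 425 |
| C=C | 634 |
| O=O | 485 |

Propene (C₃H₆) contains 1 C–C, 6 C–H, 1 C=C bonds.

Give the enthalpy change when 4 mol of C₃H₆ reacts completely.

ΔH = −7442 kJ

Bonds broken (reactants):
  C–C: 2 × 339 = 678
  C–H: 12 × 425 = 5100
  C=C: 2 × 634 = 1268
  O=O: 9 × 485 = 4365
  Σ(broken) = 11411 kJ
Bonds formed (products):
  C=O: 12 × 815 = 9780
  O–H: 12 × 446 = 5352
  Σ(formed) = 15132 kJ
ΔH = Σ(broken) − Σ(formed) = 11411 − 15132 = −3721 kJ
For 2× the reaction as written: 2 × (−3721) = −7442 kJ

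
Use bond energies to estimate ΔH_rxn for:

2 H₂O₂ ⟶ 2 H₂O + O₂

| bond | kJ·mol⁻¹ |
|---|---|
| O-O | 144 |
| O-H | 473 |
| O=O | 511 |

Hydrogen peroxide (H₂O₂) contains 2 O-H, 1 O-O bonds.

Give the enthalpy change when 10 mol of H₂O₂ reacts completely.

ΔH = −1115 kJ

Bonds broken (reactants):
  O-H: 4 × 473 = 1892
  O-O: 2 × 144 = 288
  Σ(broken) = 2180 kJ
Bonds formed (products):
  O-H: 4 × 473 = 1892
  O=O: 1 × 511 = 511
  Σ(formed) = 2403 kJ
ΔH = Σ(broken) − Σ(formed) = 2180 − 2403 = −223 kJ
For 5× the reaction as written: 5 × (−223) = −1115 kJ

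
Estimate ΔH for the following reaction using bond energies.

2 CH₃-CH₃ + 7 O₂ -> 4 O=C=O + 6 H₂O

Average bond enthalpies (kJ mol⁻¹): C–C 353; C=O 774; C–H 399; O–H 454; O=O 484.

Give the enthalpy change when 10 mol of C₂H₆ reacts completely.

ΔH = −13790 kJ

Bonds broken (reactants):
  C–C: 2 × 353 = 706
  C–H: 12 × 399 = 4788
  O=O: 7 × 484 = 3388
  Σ(broken) = 8882 kJ
Bonds formed (products):
  C=O: 8 × 774 = 6192
  O–H: 12 × 454 = 5448
  Σ(formed) = 11640 kJ
ΔH = Σ(broken) − Σ(formed) = 8882 − 11640 = −2758 kJ
For 5× the reaction as written: 5 × (−2758) = −13790 kJ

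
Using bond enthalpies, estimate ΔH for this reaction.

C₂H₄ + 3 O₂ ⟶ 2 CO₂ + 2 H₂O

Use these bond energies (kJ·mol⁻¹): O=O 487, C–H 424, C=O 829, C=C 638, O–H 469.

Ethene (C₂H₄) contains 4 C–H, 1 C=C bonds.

Bonds broken (reactants):
  C–H: 4 × 424 = 1696
  C=C: 1 × 638 = 638
  O=O: 3 × 487 = 1461
  Σ(broken) = 3795 kJ
Bonds formed (products):
  C=O: 4 × 829 = 3316
  O–H: 4 × 469 = 1876
  Σ(formed) = 5192 kJ
ΔH = Σ(broken) − Σ(formed) = 3795 − 5192 = −1397 kJ

ΔH ≈ −1397 kJ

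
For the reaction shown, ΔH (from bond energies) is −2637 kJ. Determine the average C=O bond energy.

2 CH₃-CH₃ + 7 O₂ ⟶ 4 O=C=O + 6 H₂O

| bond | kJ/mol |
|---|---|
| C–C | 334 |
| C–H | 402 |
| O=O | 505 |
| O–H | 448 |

D(C=O) ≈ 786 kJ/mol

Let D be the C=O bond energy.
Σ(broken) = 2×334 + 12×402 + 7×505 = 9027
Σ(formed) = 8×D + 12×448 = 5376 + 8D
ΔH = Σ(broken) − Σ(formed) = (9027) − (5376 + 8D) = +3651 − 8D
Setting this equal to −2637 kJ gives 8D = 6288, so D = 786 kJ/mol.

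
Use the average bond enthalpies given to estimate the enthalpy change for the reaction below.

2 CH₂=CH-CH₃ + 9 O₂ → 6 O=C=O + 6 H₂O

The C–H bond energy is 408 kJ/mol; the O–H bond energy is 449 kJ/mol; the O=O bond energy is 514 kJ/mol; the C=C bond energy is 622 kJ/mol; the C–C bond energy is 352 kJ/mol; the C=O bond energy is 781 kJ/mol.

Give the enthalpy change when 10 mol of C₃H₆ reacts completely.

Bonds broken (reactants):
  C–C: 2 × 352 = 704
  C–H: 12 × 408 = 4896
  C=C: 2 × 622 = 1244
  O=O: 9 × 514 = 4626
  Σ(broken) = 11470 kJ
Bonds formed (products):
  C=O: 12 × 781 = 9372
  O–H: 12 × 449 = 5388
  Σ(formed) = 14760 kJ
ΔH = Σ(broken) − Σ(formed) = 11470 − 14760 = −3290 kJ
For 5× the reaction as written: 5 × (−3290) = −16450 kJ

ΔH = −16450 kJ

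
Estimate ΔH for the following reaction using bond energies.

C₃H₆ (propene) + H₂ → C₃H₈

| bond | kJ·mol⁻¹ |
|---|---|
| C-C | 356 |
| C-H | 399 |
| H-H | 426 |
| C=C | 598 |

ΔH ≈ −130 kJ

Bonds broken (reactants):
  C-C: 1 × 356 = 356
  C-H: 6 × 399 = 2394
  C=C: 1 × 598 = 598
  H-H: 1 × 426 = 426
  Σ(broken) = 3774 kJ
Bonds formed (products):
  C-C: 2 × 356 = 712
  C-H: 8 × 399 = 3192
  Σ(formed) = 3904 kJ
ΔH = Σ(broken) − Σ(formed) = 3774 − 3904 = −130 kJ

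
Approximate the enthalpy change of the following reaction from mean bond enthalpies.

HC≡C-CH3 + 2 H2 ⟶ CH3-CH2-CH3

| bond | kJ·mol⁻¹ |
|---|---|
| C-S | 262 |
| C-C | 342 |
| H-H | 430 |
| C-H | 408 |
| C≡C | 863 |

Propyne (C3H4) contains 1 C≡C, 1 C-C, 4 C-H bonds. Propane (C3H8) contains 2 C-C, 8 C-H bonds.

Bonds broken (reactants):
  C≡C: 1 × 863 = 863
  C-C: 1 × 342 = 342
  C-H: 4 × 408 = 1632
  H-H: 2 × 430 = 860
  Σ(broken) = 3697 kJ
Bonds formed (products):
  C-C: 2 × 342 = 684
  C-H: 8 × 408 = 3264
  Σ(formed) = 3948 kJ
ΔH = Σ(broken) − Σ(formed) = 3697 − 3948 = −251 kJ

ΔH ≈ −251 kJ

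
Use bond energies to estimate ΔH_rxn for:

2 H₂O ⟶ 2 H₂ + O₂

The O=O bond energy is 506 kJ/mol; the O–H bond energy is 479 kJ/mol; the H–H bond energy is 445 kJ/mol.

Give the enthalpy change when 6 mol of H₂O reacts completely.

Bonds broken (reactants):
  O–H: 4 × 479 = 1916
  Σ(broken) = 1916 kJ
Bonds formed (products):
  H–H: 2 × 445 = 890
  O=O: 1 × 506 = 506
  Σ(formed) = 1396 kJ
ΔH = Σ(broken) − Σ(formed) = 1916 − 1396 = +520 kJ
For 3× the reaction as written: 3 × (+520) = +1560 kJ

ΔH = +1560 kJ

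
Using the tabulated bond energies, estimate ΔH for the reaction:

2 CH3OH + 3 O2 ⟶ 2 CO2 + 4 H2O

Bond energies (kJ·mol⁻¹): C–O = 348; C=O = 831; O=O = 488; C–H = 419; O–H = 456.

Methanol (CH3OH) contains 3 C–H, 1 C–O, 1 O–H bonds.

ΔH ≈ −1386 kJ

Bonds broken (reactants):
  C–H: 6 × 419 = 2514
  C–O: 2 × 348 = 696
  O–H: 2 × 456 = 912
  O=O: 3 × 488 = 1464
  Σ(broken) = 5586 kJ
Bonds formed (products):
  C=O: 4 × 831 = 3324
  O–H: 8 × 456 = 3648
  Σ(formed) = 6972 kJ
ΔH = Σ(broken) − Σ(formed) = 5586 − 6972 = −1386 kJ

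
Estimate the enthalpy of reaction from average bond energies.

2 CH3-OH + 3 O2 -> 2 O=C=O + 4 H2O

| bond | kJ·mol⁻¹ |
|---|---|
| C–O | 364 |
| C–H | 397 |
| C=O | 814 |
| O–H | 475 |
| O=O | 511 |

Bonds broken (reactants):
  C–H: 6 × 397 = 2382
  C–O: 2 × 364 = 728
  O–H: 2 × 475 = 950
  O=O: 3 × 511 = 1533
  Σ(broken) = 5593 kJ
Bonds formed (products):
  C=O: 4 × 814 = 3256
  O–H: 8 × 475 = 3800
  Σ(formed) = 7056 kJ
ΔH = Σ(broken) − Σ(formed) = 5593 − 7056 = −1463 kJ

ΔH ≈ −1463 kJ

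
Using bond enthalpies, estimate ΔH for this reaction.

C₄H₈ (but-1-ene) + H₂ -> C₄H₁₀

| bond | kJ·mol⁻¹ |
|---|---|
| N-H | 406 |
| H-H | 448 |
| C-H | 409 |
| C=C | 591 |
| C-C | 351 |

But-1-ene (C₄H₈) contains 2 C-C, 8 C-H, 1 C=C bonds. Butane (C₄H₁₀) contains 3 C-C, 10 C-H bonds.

ΔH ≈ −130 kJ

Bonds broken (reactants):
  C-C: 2 × 351 = 702
  C-H: 8 × 409 = 3272
  C=C: 1 × 591 = 591
  H-H: 1 × 448 = 448
  Σ(broken) = 5013 kJ
Bonds formed (products):
  C-C: 3 × 351 = 1053
  C-H: 10 × 409 = 4090
  Σ(formed) = 5143 kJ
ΔH = Σ(broken) − Σ(formed) = 5013 − 5143 = −130 kJ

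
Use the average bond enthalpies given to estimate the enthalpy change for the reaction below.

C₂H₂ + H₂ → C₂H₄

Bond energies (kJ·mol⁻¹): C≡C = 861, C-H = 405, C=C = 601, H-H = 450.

Bonds broken (reactants):
  C≡C: 1 × 861 = 861
  C-H: 2 × 405 = 810
  H-H: 1 × 450 = 450
  Σ(broken) = 2121 kJ
Bonds formed (products):
  C-H: 4 × 405 = 1620
  C=C: 1 × 601 = 601
  Σ(formed) = 2221 kJ
ΔH = Σ(broken) − Σ(formed) = 2121 − 2221 = −100 kJ

ΔH ≈ −100 kJ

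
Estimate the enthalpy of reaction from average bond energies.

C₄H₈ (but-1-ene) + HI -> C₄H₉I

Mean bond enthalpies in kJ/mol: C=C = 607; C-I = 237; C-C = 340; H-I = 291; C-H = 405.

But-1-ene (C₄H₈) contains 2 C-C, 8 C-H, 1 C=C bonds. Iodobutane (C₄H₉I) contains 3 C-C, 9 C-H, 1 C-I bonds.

Bonds broken (reactants):
  C-C: 2 × 340 = 680
  C-H: 8 × 405 = 3240
  C=C: 1 × 607 = 607
  H-I: 1 × 291 = 291
  Σ(broken) = 4818 kJ
Bonds formed (products):
  C-C: 3 × 340 = 1020
  C-H: 9 × 405 = 3645
  C-I: 1 × 237 = 237
  Σ(formed) = 4902 kJ
ΔH = Σ(broken) − Σ(formed) = 4818 − 4902 = −84 kJ

ΔH ≈ −84 kJ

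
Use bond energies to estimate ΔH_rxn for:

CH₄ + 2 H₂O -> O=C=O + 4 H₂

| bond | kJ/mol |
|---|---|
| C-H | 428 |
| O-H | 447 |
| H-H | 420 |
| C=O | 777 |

ΔH ≈ +266 kJ

Bonds broken (reactants):
  C-H: 4 × 428 = 1712
  O-H: 4 × 447 = 1788
  Σ(broken) = 3500 kJ
Bonds formed (products):
  C=O: 2 × 777 = 1554
  H-H: 4 × 420 = 1680
  Σ(formed) = 3234 kJ
ΔH = Σ(broken) − Σ(formed) = 3500 − 3234 = +266 kJ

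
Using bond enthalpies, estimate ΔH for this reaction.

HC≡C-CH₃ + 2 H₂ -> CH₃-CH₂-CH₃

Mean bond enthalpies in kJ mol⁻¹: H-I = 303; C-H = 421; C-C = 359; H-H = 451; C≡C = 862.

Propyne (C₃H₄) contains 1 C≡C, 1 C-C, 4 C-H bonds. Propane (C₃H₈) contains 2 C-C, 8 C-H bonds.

Bonds broken (reactants):
  C≡C: 1 × 862 = 862
  C-C: 1 × 359 = 359
  C-H: 4 × 421 = 1684
  H-H: 2 × 451 = 902
  Σ(broken) = 3807 kJ
Bonds formed (products):
  C-C: 2 × 359 = 718
  C-H: 8 × 421 = 3368
  Σ(formed) = 4086 kJ
ΔH = Σ(broken) − Σ(formed) = 3807 − 4086 = −279 kJ

ΔH ≈ −279 kJ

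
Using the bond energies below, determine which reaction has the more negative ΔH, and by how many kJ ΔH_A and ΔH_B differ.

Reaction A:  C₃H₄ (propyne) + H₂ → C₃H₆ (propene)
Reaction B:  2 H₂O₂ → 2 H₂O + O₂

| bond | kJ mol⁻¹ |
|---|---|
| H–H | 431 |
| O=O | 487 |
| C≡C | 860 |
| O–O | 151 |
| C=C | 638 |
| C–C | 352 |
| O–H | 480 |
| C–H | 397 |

Reaction B, by 44 kJ

Reaction A:
  Bonds broken (reactants):
    C≡C: 1 × 860 = 860
    C–C: 1 × 352 = 352
    C–H: 4 × 397 = 1588
    H–H: 1 × 431 = 431
    Σ(broken) = 3231 kJ
  Bonds formed (products):
    C–C: 1 × 352 = 352
    C–H: 6 × 397 = 2382
    C=C: 1 × 638 = 638
    Σ(formed) = 3372 kJ
  ΔH_A = 3231 − 3372 = −141 kJ
Reaction B:
  Bonds broken (reactants):
    O–H: 4 × 480 = 1920
    O–O: 2 × 151 = 302
    Σ(broken) = 2222 kJ
  Bonds formed (products):
    O–H: 4 × 480 = 1920
    O=O: 1 × 487 = 487
    Σ(formed) = 2407 kJ
  ΔH_B = 2222 − 2407 = −185 kJ
ΔH_A − ΔH_B = +44 kJ, so reaction B has the more negative ΔH; |ΔH_A − ΔH_B| = 44 kJ.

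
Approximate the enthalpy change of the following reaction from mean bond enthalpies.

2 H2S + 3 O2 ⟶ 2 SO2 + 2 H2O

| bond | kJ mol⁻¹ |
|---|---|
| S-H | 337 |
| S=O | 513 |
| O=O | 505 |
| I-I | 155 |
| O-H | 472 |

ΔH ≈ −1077 kJ

Bonds broken (reactants):
  O=O: 3 × 505 = 1515
  S-H: 4 × 337 = 1348
  Σ(broken) = 2863 kJ
Bonds formed (products):
  O-H: 4 × 472 = 1888
  S=O: 4 × 513 = 2052
  Σ(formed) = 3940 kJ
ΔH = Σ(broken) − Σ(formed) = 2863 − 3940 = −1077 kJ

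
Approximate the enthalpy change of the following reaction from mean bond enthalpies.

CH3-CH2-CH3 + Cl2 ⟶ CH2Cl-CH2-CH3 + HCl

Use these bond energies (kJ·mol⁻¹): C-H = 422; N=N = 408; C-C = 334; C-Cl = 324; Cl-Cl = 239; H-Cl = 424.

Bonds broken (reactants):
  C-C: 2 × 334 = 668
  C-H: 8 × 422 = 3376
  Cl-Cl: 1 × 239 = 239
  Σ(broken) = 4283 kJ
Bonds formed (products):
  C-C: 2 × 334 = 668
  C-Cl: 1 × 324 = 324
  C-H: 7 × 422 = 2954
  H-Cl: 1 × 424 = 424
  Σ(formed) = 4370 kJ
ΔH = Σ(broken) − Σ(formed) = 4283 − 4370 = −87 kJ

ΔH ≈ −87 kJ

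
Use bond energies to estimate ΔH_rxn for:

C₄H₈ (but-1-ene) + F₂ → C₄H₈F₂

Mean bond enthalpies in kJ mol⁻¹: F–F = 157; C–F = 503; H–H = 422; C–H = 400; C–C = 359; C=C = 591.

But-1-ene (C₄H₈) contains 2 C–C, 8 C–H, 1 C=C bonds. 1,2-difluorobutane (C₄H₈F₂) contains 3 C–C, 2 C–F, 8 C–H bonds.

Bonds broken (reactants):
  C–C: 2 × 359 = 718
  C–H: 8 × 400 = 3200
  C=C: 1 × 591 = 591
  F–F: 1 × 157 = 157
  Σ(broken) = 4666 kJ
Bonds formed (products):
  C–C: 3 × 359 = 1077
  C–F: 2 × 503 = 1006
  C–H: 8 × 400 = 3200
  Σ(formed) = 5283 kJ
ΔH = Σ(broken) − Σ(formed) = 4666 − 5283 = −617 kJ

ΔH ≈ −617 kJ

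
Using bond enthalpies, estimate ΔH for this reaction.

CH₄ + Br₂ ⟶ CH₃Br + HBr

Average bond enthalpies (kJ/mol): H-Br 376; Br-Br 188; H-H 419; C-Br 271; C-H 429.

ΔH ≈ −30 kJ

Bonds broken (reactants):
  Br-Br: 1 × 188 = 188
  C-H: 4 × 429 = 1716
  Σ(broken) = 1904 kJ
Bonds formed (products):
  C-Br: 1 × 271 = 271
  C-H: 3 × 429 = 1287
  H-Br: 1 × 376 = 376
  Σ(formed) = 1934 kJ
ΔH = Σ(broken) − Σ(formed) = 1904 − 1934 = −30 kJ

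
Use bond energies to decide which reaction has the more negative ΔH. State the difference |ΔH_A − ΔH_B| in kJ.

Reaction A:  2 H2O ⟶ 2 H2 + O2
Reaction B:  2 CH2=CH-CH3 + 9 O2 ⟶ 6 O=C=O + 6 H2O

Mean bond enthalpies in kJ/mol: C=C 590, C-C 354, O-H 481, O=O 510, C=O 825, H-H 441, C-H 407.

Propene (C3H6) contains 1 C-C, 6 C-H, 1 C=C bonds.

Reaction A:
  Bonds broken (reactants):
    O-H: 4 × 481 = 1924
    Σ(broken) = 1924 kJ
  Bonds formed (products):
    H-H: 2 × 441 = 882
    O=O: 1 × 510 = 510
    Σ(formed) = 1392 kJ
  ΔH_A = 1924 − 1392 = +532 kJ
Reaction B:
  Bonds broken (reactants):
    C-C: 2 × 354 = 708
    C-H: 12 × 407 = 4884
    C=C: 2 × 590 = 1180
    O=O: 9 × 510 = 4590
    Σ(broken) = 11362 kJ
  Bonds formed (products):
    C=O: 12 × 825 = 9900
    O-H: 12 × 481 = 5772
    Σ(formed) = 15672 kJ
  ΔH_B = 11362 − 15672 = −4310 kJ
ΔH_A − ΔH_B = +4842 kJ, so reaction B has the more negative ΔH; |ΔH_A − ΔH_B| = 4842 kJ.

Reaction B, by 4842 kJ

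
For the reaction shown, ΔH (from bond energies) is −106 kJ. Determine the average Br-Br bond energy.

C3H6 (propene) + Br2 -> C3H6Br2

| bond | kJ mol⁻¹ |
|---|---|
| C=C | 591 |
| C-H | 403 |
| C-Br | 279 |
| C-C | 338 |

Let D be the Br-Br bond energy.
Σ(broken) = 1×D + 1×338 + 6×403 + 1×591 = 3347 + D
Σ(formed) = 2×279 + 2×338 + 6×403 = 3652
ΔH = Σ(broken) − Σ(formed) = (3347 + D) − (3652) = −305 + D
Setting this equal to −106 kJ gives D = 199 kJ/mol.

D(Br-Br) ≈ 199 kJ/mol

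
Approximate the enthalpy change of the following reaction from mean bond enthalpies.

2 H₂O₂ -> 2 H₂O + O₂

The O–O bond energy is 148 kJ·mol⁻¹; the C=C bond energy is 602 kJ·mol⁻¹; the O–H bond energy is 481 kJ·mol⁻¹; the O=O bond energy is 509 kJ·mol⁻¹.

ΔH ≈ −213 kJ

Bonds broken (reactants):
  O–H: 4 × 481 = 1924
  O–O: 2 × 148 = 296
  Σ(broken) = 2220 kJ
Bonds formed (products):
  O–H: 4 × 481 = 1924
  O=O: 1 × 509 = 509
  Σ(formed) = 2433 kJ
ΔH = Σ(broken) − Σ(formed) = 2220 − 2433 = −213 kJ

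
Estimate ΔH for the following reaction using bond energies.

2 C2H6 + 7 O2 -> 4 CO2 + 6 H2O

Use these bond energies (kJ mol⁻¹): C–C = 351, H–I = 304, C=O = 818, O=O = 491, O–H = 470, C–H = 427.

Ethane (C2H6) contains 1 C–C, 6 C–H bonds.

ΔH ≈ −2921 kJ

Bonds broken (reactants):
  C–C: 2 × 351 = 702
  C–H: 12 × 427 = 5124
  O=O: 7 × 491 = 3437
  Σ(broken) = 9263 kJ
Bonds formed (products):
  C=O: 8 × 818 = 6544
  O–H: 12 × 470 = 5640
  Σ(formed) = 12184 kJ
ΔH = Σ(broken) − Σ(formed) = 9263 − 12184 = −2921 kJ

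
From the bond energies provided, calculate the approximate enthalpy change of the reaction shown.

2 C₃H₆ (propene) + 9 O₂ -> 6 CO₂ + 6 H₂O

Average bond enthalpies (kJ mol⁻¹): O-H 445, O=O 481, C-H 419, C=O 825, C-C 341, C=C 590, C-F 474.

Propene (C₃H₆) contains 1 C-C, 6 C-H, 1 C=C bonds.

Bonds broken (reactants):
  C-C: 2 × 341 = 682
  C-H: 12 × 419 = 5028
  C=C: 2 × 590 = 1180
  O=O: 9 × 481 = 4329
  Σ(broken) = 11219 kJ
Bonds formed (products):
  C=O: 12 × 825 = 9900
  O-H: 12 × 445 = 5340
  Σ(formed) = 15240 kJ
ΔH = Σ(broken) − Σ(formed) = 11219 − 15240 = −4021 kJ

ΔH ≈ −4021 kJ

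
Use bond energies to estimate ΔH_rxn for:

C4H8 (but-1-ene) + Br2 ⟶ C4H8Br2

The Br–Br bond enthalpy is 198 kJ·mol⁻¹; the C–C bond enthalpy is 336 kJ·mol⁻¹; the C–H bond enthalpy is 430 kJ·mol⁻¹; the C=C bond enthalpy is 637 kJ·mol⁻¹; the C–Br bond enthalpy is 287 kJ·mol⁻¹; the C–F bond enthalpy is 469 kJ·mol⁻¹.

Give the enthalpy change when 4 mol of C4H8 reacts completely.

ΔH = −300 kJ

Bonds broken (reactants):
  Br–Br: 1 × 198 = 198
  C–C: 2 × 336 = 672
  C–H: 8 × 430 = 3440
  C=C: 1 × 637 = 637
  Σ(broken) = 4947 kJ
Bonds formed (products):
  C–Br: 2 × 287 = 574
  C–C: 3 × 336 = 1008
  C–H: 8 × 430 = 3440
  Σ(formed) = 5022 kJ
ΔH = Σ(broken) − Σ(formed) = 4947 − 5022 = −75 kJ
For 4× the reaction as written: 4 × (−75) = −300 kJ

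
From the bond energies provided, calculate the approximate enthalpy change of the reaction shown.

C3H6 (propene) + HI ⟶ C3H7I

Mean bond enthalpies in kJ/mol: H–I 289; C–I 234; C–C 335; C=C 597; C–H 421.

ΔH ≈ −104 kJ

Bonds broken (reactants):
  C–C: 1 × 335 = 335
  C–H: 6 × 421 = 2526
  C=C: 1 × 597 = 597
  H–I: 1 × 289 = 289
  Σ(broken) = 3747 kJ
Bonds formed (products):
  C–C: 2 × 335 = 670
  C–H: 7 × 421 = 2947
  C–I: 1 × 234 = 234
  Σ(formed) = 3851 kJ
ΔH = Σ(broken) − Σ(formed) = 3747 − 3851 = −104 kJ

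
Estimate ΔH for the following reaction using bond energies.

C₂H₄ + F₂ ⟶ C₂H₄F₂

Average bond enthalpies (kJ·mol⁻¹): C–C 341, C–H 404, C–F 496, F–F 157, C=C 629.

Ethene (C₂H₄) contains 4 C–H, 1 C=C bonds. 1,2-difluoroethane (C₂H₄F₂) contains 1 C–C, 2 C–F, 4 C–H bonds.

ΔH ≈ −547 kJ

Bonds broken (reactants):
  C–H: 4 × 404 = 1616
  C=C: 1 × 629 = 629
  F–F: 1 × 157 = 157
  Σ(broken) = 2402 kJ
Bonds formed (products):
  C–C: 1 × 341 = 341
  C–F: 2 × 496 = 992
  C–H: 4 × 404 = 1616
  Σ(formed) = 2949 kJ
ΔH = Σ(broken) − Σ(formed) = 2402 − 2949 = −547 kJ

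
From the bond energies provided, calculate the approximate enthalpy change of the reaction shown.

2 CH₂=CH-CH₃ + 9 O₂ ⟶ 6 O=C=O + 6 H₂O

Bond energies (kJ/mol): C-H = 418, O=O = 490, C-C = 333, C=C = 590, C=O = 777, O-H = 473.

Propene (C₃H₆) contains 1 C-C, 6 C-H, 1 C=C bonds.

Bonds broken (reactants):
  C-C: 2 × 333 = 666
  C-H: 12 × 418 = 5016
  C=C: 2 × 590 = 1180
  O=O: 9 × 490 = 4410
  Σ(broken) = 11272 kJ
Bonds formed (products):
  C=O: 12 × 777 = 9324
  O-H: 12 × 473 = 5676
  Σ(formed) = 15000 kJ
ΔH = Σ(broken) − Σ(formed) = 11272 − 15000 = −3728 kJ

ΔH ≈ −3728 kJ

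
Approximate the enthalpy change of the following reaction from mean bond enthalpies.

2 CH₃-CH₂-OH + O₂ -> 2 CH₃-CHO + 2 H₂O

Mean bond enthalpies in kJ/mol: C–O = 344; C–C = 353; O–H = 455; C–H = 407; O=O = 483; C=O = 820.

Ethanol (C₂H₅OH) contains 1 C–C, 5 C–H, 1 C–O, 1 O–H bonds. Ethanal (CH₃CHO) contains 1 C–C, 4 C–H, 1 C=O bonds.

Bonds broken (reactants):
  C–C: 2 × 353 = 706
  C–H: 10 × 407 = 4070
  C–O: 2 × 344 = 688
  O–H: 2 × 455 = 910
  O=O: 1 × 483 = 483
  Σ(broken) = 6857 kJ
Bonds formed (products):
  C–C: 2 × 353 = 706
  C–H: 8 × 407 = 3256
  C=O: 2 × 820 = 1640
  O–H: 4 × 455 = 1820
  Σ(formed) = 7422 kJ
ΔH = Σ(broken) − Σ(formed) = 6857 − 7422 = −565 kJ

ΔH ≈ −565 kJ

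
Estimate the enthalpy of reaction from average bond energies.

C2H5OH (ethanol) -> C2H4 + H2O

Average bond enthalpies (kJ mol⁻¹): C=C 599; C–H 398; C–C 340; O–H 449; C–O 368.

Bonds broken (reactants):
  C–C: 1 × 340 = 340
  C–H: 5 × 398 = 1990
  C–O: 1 × 368 = 368
  O–H: 1 × 449 = 449
  Σ(broken) = 3147 kJ
Bonds formed (products):
  C–H: 4 × 398 = 1592
  C=C: 1 × 599 = 599
  O–H: 2 × 449 = 898
  Σ(formed) = 3089 kJ
ΔH = Σ(broken) − Σ(formed) = 3147 − 3089 = +58 kJ

ΔH ≈ +58 kJ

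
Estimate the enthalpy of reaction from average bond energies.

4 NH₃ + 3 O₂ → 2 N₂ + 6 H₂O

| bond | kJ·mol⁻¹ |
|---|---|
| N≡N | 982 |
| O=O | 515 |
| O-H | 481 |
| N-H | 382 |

ΔH ≈ −1607 kJ

Bonds broken (reactants):
  N-H: 12 × 382 = 4584
  O=O: 3 × 515 = 1545
  Σ(broken) = 6129 kJ
Bonds formed (products):
  N≡N: 2 × 982 = 1964
  O-H: 12 × 481 = 5772
  Σ(formed) = 7736 kJ
ΔH = Σ(broken) − Σ(formed) = 6129 − 7736 = −1607 kJ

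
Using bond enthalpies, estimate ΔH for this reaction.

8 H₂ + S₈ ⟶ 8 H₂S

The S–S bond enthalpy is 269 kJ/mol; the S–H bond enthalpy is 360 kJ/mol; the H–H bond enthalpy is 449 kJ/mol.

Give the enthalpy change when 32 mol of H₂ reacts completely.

Bonds broken (reactants):
  H–H: 8 × 449 = 3592
  S–S: 8 × 269 = 2152
  Σ(broken) = 5744 kJ
Bonds formed (products):
  S–H: 16 × 360 = 5760
  Σ(formed) = 5760 kJ
ΔH = Σ(broken) − Σ(formed) = 5744 − 5760 = −16 kJ
For 4× the reaction as written: 4 × (−16) = −64 kJ

ΔH = −64 kJ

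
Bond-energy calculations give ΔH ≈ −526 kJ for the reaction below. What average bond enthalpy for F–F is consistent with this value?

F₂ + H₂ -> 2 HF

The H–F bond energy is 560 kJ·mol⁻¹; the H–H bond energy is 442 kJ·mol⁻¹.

Let D be the F–F bond energy.
Σ(broken) = 1×D + 1×442 = 442 + D
Σ(formed) = 2×560 = 1120
ΔH = Σ(broken) − Σ(formed) = (442 + D) − (1120) = −678 + D
Setting this equal to −526 kJ gives D = 152 kJ/mol.

D(F–F) ≈ 152 kJ/mol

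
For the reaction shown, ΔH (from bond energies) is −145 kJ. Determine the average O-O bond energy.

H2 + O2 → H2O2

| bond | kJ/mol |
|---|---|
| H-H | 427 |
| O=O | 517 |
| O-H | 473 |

D(O-O) ≈ 143 kJ/mol

Let D be the O-O bond energy.
Σ(broken) = 1×427 + 1×517 = 944
Σ(formed) = 2×473 + 1×D = 946 + D
ΔH = Σ(broken) − Σ(formed) = (944) − (946 + D) = −2 − D
Setting this equal to −145 kJ gives D = 143 kJ/mol.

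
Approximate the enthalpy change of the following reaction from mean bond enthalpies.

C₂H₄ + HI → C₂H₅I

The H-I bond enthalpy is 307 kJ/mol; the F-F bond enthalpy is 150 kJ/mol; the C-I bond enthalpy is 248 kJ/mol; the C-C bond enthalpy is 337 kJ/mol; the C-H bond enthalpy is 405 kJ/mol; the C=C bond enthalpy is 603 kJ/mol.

ΔH ≈ −80 kJ

Bonds broken (reactants):
  C-H: 4 × 405 = 1620
  C=C: 1 × 603 = 603
  H-I: 1 × 307 = 307
  Σ(broken) = 2530 kJ
Bonds formed (products):
  C-C: 1 × 337 = 337
  C-H: 5 × 405 = 2025
  C-I: 1 × 248 = 248
  Σ(formed) = 2610 kJ
ΔH = Σ(broken) − Σ(formed) = 2530 − 2610 = −80 kJ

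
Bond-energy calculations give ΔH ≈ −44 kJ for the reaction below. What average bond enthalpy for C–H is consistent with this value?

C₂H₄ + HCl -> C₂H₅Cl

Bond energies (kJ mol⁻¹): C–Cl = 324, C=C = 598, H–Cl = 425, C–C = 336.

D(C–H) ≈ 407 kJ/mol

Let D be the C–H bond energy.
Σ(broken) = 4×D + 1×598 + 1×425 = 1023 + 4D
Σ(formed) = 1×336 + 1×324 + 5×D = 660 + 5D
ΔH = Σ(broken) − Σ(formed) = (1023 + 4D) − (660 + 5D) = +363 − D
Setting this equal to −44 kJ gives D = 407 kJ/mol.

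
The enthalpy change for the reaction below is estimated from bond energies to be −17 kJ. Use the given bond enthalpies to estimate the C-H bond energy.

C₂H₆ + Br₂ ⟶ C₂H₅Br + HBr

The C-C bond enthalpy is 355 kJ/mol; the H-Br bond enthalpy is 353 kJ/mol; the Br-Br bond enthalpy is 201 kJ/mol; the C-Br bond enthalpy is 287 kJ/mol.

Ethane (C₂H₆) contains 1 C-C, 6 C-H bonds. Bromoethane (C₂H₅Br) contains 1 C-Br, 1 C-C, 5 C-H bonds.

D(C-H) ≈ 422 kJ/mol

Let D be the C-H bond energy.
Σ(broken) = 1×201 + 1×355 + 6×D = 556 + 6D
Σ(formed) = 1×287 + 1×355 + 5×D + 1×353 = 995 + 5D
ΔH = Σ(broken) − Σ(formed) = (556 + 6D) − (995 + 5D) = −439 + D
Setting this equal to −17 kJ gives D = 422 kJ/mol.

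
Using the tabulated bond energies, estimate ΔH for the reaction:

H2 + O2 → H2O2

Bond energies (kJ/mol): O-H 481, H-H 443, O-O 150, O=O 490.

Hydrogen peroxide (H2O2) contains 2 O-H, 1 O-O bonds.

Bonds broken (reactants):
  H-H: 1 × 443 = 443
  O=O: 1 × 490 = 490
  Σ(broken) = 933 kJ
Bonds formed (products):
  O-H: 2 × 481 = 962
  O-O: 1 × 150 = 150
  Σ(formed) = 1112 kJ
ΔH = Σ(broken) − Σ(formed) = 933 − 1112 = −179 kJ

ΔH ≈ −179 kJ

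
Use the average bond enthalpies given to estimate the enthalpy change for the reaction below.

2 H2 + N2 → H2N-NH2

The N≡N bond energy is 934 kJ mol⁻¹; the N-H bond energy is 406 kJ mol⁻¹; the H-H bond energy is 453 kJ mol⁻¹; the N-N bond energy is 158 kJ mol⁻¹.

ΔH ≈ +58 kJ

Bonds broken (reactants):
  H-H: 2 × 453 = 906
  N≡N: 1 × 934 = 934
  Σ(broken) = 1840 kJ
Bonds formed (products):
  N-H: 4 × 406 = 1624
  N-N: 1 × 158 = 158
  Σ(formed) = 1782 kJ
ΔH = Σ(broken) − Σ(formed) = 1840 − 1782 = +58 kJ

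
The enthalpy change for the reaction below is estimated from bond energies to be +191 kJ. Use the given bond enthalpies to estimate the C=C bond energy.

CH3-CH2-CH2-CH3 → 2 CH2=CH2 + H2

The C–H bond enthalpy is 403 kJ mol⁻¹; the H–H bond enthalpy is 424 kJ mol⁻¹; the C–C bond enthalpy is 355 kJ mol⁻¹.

Let D be the C=C bond energy.
Σ(broken) = 3×355 + 10×403 = 5095
Σ(formed) = 8×403 + 2×D + 1×424 = 3648 + 2D
ΔH = Σ(broken) − Σ(formed) = (5095) − (3648 + 2D) = +1447 − 2D
Setting this equal to +191 kJ gives 2D = 1256, so D = 628 kJ/mol.

D(C=C) ≈ 628 kJ/mol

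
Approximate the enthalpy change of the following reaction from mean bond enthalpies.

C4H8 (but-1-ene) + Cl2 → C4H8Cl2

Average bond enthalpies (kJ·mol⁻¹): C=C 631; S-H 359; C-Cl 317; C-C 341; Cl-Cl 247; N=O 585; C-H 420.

Bonds broken (reactants):
  C-C: 2 × 341 = 682
  C-H: 8 × 420 = 3360
  C=C: 1 × 631 = 631
  Cl-Cl: 1 × 247 = 247
  Σ(broken) = 4920 kJ
Bonds formed (products):
  C-C: 3 × 341 = 1023
  C-Cl: 2 × 317 = 634
  C-H: 8 × 420 = 3360
  Σ(formed) = 5017 kJ
ΔH = Σ(broken) − Σ(formed) = 4920 − 5017 = −97 kJ

ΔH ≈ −97 kJ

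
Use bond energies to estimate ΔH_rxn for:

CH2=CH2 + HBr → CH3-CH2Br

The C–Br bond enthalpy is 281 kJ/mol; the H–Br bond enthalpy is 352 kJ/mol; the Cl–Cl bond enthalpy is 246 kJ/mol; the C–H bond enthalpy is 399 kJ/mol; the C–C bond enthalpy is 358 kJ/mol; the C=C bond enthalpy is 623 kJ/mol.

ΔH ≈ −63 kJ

Bonds broken (reactants):
  C–H: 4 × 399 = 1596
  C=C: 1 × 623 = 623
  H–Br: 1 × 352 = 352
  Σ(broken) = 2571 kJ
Bonds formed (products):
  C–Br: 1 × 281 = 281
  C–C: 1 × 358 = 358
  C–H: 5 × 399 = 1995
  Σ(formed) = 2634 kJ
ΔH = Σ(broken) − Σ(formed) = 2571 − 2634 = −63 kJ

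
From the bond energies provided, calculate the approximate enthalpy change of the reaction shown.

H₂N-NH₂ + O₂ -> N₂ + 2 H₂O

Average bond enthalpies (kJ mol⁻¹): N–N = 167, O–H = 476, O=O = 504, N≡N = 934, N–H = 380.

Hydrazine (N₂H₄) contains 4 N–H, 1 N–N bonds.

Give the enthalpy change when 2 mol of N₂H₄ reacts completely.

Bonds broken (reactants):
  N–H: 4 × 380 = 1520
  N–N: 1 × 167 = 167
  O=O: 1 × 504 = 504
  Σ(broken) = 2191 kJ
Bonds formed (products):
  N≡N: 1 × 934 = 934
  O–H: 4 × 476 = 1904
  Σ(formed) = 2838 kJ
ΔH = Σ(broken) − Σ(formed) = 2191 − 2838 = −647 kJ
For 2× the reaction as written: 2 × (−647) = −1294 kJ

ΔH = −1294 kJ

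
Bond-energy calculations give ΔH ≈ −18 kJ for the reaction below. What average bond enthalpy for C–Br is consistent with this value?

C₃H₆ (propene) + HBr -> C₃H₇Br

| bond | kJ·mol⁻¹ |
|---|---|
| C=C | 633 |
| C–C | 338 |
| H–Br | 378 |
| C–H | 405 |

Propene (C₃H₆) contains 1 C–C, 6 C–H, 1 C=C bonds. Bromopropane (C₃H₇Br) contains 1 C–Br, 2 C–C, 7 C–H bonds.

Let D be the C–Br bond energy.
Σ(broken) = 1×338 + 6×405 + 1×633 + 1×378 = 3779
Σ(formed) = 1×D + 2×338 + 7×405 = 3511 + D
ΔH = Σ(broken) − Σ(formed) = (3779) − (3511 + D) = +268 − D
Setting this equal to −18 kJ gives D = 286 kJ/mol.

D(C–Br) ≈ 286 kJ/mol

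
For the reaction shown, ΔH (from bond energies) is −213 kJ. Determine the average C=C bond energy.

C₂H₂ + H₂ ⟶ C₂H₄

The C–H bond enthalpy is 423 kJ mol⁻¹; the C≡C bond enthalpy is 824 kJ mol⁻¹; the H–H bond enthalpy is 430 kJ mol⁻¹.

Let D be the C=C bond energy.
Σ(broken) = 1×824 + 2×423 + 1×430 = 2100
Σ(formed) = 4×423 + 1×D = 1692 + D
ΔH = Σ(broken) − Σ(formed) = (2100) − (1692 + D) = +408 − D
Setting this equal to −213 kJ gives D = 621 kJ/mol.

D(C=C) ≈ 621 kJ/mol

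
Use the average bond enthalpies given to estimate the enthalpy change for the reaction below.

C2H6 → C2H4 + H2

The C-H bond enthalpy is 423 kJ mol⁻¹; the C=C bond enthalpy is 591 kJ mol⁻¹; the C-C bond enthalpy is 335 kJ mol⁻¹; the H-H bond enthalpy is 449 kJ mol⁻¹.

Bonds broken (reactants):
  C-C: 1 × 335 = 335
  C-H: 6 × 423 = 2538
  Σ(broken) = 2873 kJ
Bonds formed (products):
  C-H: 4 × 423 = 1692
  C=C: 1 × 591 = 591
  H-H: 1 × 449 = 449
  Σ(formed) = 2732 kJ
ΔH = Σ(broken) − Σ(formed) = 2873 − 2732 = +141 kJ

ΔH ≈ +141 kJ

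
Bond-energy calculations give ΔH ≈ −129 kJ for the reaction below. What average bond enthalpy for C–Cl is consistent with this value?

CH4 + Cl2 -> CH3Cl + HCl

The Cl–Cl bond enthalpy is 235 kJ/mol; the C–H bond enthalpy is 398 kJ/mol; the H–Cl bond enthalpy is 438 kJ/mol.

Let D be the C–Cl bond energy.
Σ(broken) = 4×398 + 1×235 = 1827
Σ(formed) = 1×D + 3×398 + 1×438 = 1632 + D
ΔH = Σ(broken) − Σ(formed) = (1827) − (1632 + D) = +195 − D
Setting this equal to −129 kJ gives D = 324 kJ/mol.

D(C–Cl) ≈ 324 kJ/mol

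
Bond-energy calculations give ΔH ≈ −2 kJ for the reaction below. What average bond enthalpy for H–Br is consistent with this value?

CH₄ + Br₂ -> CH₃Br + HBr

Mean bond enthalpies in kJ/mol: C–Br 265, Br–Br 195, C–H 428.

Let D be the H–Br bond energy.
Σ(broken) = 1×195 + 4×428 = 1907
Σ(formed) = 1×265 + 3×428 + 1×D = 1549 + D
ΔH = Σ(broken) − Σ(formed) = (1907) − (1549 + D) = +358 − D
Setting this equal to −2 kJ gives D = 360 kJ/mol.

D(H–Br) ≈ 360 kJ/mol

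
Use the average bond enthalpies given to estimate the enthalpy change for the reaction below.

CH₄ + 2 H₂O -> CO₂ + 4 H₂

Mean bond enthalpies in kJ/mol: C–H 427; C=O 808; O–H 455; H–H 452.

ΔH ≈ +104 kJ

Bonds broken (reactants):
  C–H: 4 × 427 = 1708
  O–H: 4 × 455 = 1820
  Σ(broken) = 3528 kJ
Bonds formed (products):
  C=O: 2 × 808 = 1616
  H–H: 4 × 452 = 1808
  Σ(formed) = 3424 kJ
ΔH = Σ(broken) − Σ(formed) = 3528 − 3424 = +104 kJ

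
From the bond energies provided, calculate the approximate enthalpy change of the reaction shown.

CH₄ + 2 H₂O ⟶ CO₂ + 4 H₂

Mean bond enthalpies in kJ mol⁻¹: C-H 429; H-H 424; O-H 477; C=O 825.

Bonds broken (reactants):
  C-H: 4 × 429 = 1716
  O-H: 4 × 477 = 1908
  Σ(broken) = 3624 kJ
Bonds formed (products):
  C=O: 2 × 825 = 1650
  H-H: 4 × 424 = 1696
  Σ(formed) = 3346 kJ
ΔH = Σ(broken) − Σ(formed) = 3624 − 3346 = +278 kJ

ΔH ≈ +278 kJ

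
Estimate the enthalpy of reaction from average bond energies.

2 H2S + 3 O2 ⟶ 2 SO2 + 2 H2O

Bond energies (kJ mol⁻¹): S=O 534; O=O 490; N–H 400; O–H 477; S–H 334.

Bonds broken (reactants):
  O=O: 3 × 490 = 1470
  S–H: 4 × 334 = 1336
  Σ(broken) = 2806 kJ
Bonds formed (products):
  O–H: 4 × 477 = 1908
  S=O: 4 × 534 = 2136
  Σ(formed) = 4044 kJ
ΔH = Σ(broken) − Σ(formed) = 2806 − 4044 = −1238 kJ

ΔH ≈ −1238 kJ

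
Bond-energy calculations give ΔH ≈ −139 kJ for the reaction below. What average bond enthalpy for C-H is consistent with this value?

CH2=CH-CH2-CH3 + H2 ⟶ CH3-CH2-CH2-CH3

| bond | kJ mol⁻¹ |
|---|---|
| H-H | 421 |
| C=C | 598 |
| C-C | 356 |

D(C-H) ≈ 401 kJ/mol

Let D be the C-H bond energy.
Σ(broken) = 2×356 + 8×D + 1×598 + 1×421 = 1731 + 8D
Σ(formed) = 3×356 + 10×D = 1068 + 10D
ΔH = Σ(broken) − Σ(formed) = (1731 + 8D) − (1068 + 10D) = +663 − 2D
Setting this equal to −139 kJ gives 2D = 802, so D = 401 kJ/mol.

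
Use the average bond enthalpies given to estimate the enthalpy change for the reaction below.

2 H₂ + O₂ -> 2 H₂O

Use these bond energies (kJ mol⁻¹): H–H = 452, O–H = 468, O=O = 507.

Bonds broken (reactants):
  H–H: 2 × 452 = 904
  O=O: 1 × 507 = 507
  Σ(broken) = 1411 kJ
Bonds formed (products):
  O–H: 4 × 468 = 1872
  Σ(formed) = 1872 kJ
ΔH = Σ(broken) − Σ(formed) = 1411 − 1872 = −461 kJ

ΔH ≈ −461 kJ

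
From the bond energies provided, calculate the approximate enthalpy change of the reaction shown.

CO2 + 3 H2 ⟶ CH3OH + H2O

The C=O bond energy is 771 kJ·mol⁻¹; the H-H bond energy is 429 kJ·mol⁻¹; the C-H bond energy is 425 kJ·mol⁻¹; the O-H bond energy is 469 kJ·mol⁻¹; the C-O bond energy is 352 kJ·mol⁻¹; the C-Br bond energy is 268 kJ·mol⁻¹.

Bonds broken (reactants):
  C=O: 2 × 771 = 1542
  H-H: 3 × 429 = 1287
  Σ(broken) = 2829 kJ
Bonds formed (products):
  C-H: 3 × 425 = 1275
  C-O: 1 × 352 = 352
  O-H: 3 × 469 = 1407
  Σ(formed) = 3034 kJ
ΔH = Σ(broken) − Σ(formed) = 2829 − 3034 = −205 kJ

ΔH ≈ −205 kJ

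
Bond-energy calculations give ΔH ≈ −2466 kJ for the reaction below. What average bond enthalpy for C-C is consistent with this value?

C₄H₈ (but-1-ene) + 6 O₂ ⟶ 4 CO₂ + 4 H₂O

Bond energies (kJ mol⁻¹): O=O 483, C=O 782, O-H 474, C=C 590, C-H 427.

D(C-C) ≈ 339 kJ/mol

Let D be the C-C bond energy.
Σ(broken) = 2×D + 8×427 + 1×590 + 6×483 = 6904 + 2D
Σ(formed) = 8×782 + 8×474 = 10048
ΔH = Σ(broken) − Σ(formed) = (6904 + 2D) − (10048) = −3144 + 2D
Setting this equal to −2466 kJ gives 2D = 678, so D = 339 kJ/mol.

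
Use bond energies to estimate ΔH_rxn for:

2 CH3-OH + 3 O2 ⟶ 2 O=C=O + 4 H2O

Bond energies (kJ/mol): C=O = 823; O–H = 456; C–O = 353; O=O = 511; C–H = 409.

ΔH ≈ −1335 kJ

Bonds broken (reactants):
  C–H: 6 × 409 = 2454
  C–O: 2 × 353 = 706
  O–H: 2 × 456 = 912
  O=O: 3 × 511 = 1533
  Σ(broken) = 5605 kJ
Bonds formed (products):
  C=O: 4 × 823 = 3292
  O–H: 8 × 456 = 3648
  Σ(formed) = 6940 kJ
ΔH = Σ(broken) − Σ(formed) = 5605 − 6940 = −1335 kJ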